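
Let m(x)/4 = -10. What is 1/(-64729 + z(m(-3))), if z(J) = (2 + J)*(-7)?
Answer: -1/64463 ≈ -1.5513e-5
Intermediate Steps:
m(x) = -40 (m(x) = 4*(-10) = -40)
z(J) = -14 - 7*J
1/(-64729 + z(m(-3))) = 1/(-64729 + (-14 - 7*(-40))) = 1/(-64729 + (-14 + 280)) = 1/(-64729 + 266) = 1/(-64463) = -1/64463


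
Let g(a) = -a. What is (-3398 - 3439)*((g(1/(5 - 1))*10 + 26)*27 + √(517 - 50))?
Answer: -8676153/2 - 6837*√467 ≈ -4.4858e+6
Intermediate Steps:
(-3398 - 3439)*((g(1/(5 - 1))*10 + 26)*27 + √(517 - 50)) = (-3398 - 3439)*((-1/(5 - 1)*10 + 26)*27 + √(517 - 50)) = -6837*((-1/4*10 + 26)*27 + √467) = -6837*((-1*¼*10 + 26)*27 + √467) = -6837*((-¼*10 + 26)*27 + √467) = -6837*((-5/2 + 26)*27 + √467) = -6837*((47/2)*27 + √467) = -6837*(1269/2 + √467) = -8676153/2 - 6837*√467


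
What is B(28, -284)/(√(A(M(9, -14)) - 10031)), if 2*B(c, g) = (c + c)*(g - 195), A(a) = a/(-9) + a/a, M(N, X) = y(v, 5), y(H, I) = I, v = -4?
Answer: 40236*I*√3611/18055 ≈ 133.92*I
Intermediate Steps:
M(N, X) = 5
A(a) = 1 - a/9 (A(a) = a*(-⅑) + 1 = -a/9 + 1 = 1 - a/9)
B(c, g) = c*(-195 + g) (B(c, g) = ((c + c)*(g - 195))/2 = ((2*c)*(-195 + g))/2 = (2*c*(-195 + g))/2 = c*(-195 + g))
B(28, -284)/(√(A(M(9, -14)) - 10031)) = (28*(-195 - 284))/(√((1 - ⅑*5) - 10031)) = (28*(-479))/(√((1 - 5/9) - 10031)) = -13412/√(4/9 - 10031) = -13412*(-3*I*√3611/18055) = -(-40236)*I*√3611/18055 = 40236*I*√3611/18055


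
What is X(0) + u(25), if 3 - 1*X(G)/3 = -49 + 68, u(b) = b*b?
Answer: 577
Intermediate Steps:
u(b) = b**2
X(G) = -48 (X(G) = 9 - 3*(-49 + 68) = 9 - 3*19 = 9 - 57 = -48)
X(0) + u(25) = -48 + 25**2 = -48 + 625 = 577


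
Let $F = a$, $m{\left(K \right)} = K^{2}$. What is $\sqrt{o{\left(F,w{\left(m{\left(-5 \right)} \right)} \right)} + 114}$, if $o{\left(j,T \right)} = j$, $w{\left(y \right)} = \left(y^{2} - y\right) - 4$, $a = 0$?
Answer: $\sqrt{114} \approx 10.677$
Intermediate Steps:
$w{\left(y \right)} = -4 + y^{2} - y$
$F = 0$
$\sqrt{o{\left(F,w{\left(m{\left(-5 \right)} \right)} \right)} + 114} = \sqrt{0 + 114} = \sqrt{114}$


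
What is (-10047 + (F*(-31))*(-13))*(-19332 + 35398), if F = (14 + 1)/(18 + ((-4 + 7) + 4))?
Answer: -787651716/5 ≈ -1.5753e+8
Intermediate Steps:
F = 3/5 (F = 15/(18 + (3 + 4)) = 15/(18 + 7) = 15/25 = 15*(1/25) = 3/5 ≈ 0.60000)
(-10047 + (F*(-31))*(-13))*(-19332 + 35398) = (-10047 + ((3/5)*(-31))*(-13))*(-19332 + 35398) = (-10047 - 93/5*(-13))*16066 = (-10047 + 1209/5)*16066 = -49026/5*16066 = -787651716/5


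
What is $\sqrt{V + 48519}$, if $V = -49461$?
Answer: $i \sqrt{942} \approx 30.692 i$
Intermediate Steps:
$\sqrt{V + 48519} = \sqrt{-49461 + 48519} = \sqrt{-942} = i \sqrt{942}$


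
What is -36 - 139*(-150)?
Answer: 20814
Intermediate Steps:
-36 - 139*(-150) = -36 + 20850 = 20814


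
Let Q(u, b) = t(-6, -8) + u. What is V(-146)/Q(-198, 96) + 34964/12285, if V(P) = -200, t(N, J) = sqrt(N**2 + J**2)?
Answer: 2257558/577395 ≈ 3.9099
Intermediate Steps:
t(N, J) = sqrt(J**2 + N**2)
Q(u, b) = 10 + u (Q(u, b) = sqrt((-8)**2 + (-6)**2) + u = sqrt(64 + 36) + u = sqrt(100) + u = 10 + u)
V(-146)/Q(-198, 96) + 34964/12285 = -200/(10 - 198) + 34964/12285 = -200/(-188) + 34964*(1/12285) = -200*(-1/188) + 34964/12285 = 50/47 + 34964/12285 = 2257558/577395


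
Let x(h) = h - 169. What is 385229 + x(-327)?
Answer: 384733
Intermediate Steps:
x(h) = -169 + h
385229 + x(-327) = 385229 + (-169 - 327) = 385229 - 496 = 384733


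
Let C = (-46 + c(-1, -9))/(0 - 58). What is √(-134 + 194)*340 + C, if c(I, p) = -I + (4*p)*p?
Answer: -279/58 + 680*√15 ≈ 2628.8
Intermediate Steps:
c(I, p) = -I + 4*p²
C = -279/58 (C = (-46 + (-1*(-1) + 4*(-9)²))/(0 - 58) = (-46 + (1 + 4*81))/(-58) = (-46 + (1 + 324))*(-1/58) = (-46 + 325)*(-1/58) = 279*(-1/58) = -279/58 ≈ -4.8103)
√(-134 + 194)*340 + C = √(-134 + 194)*340 - 279/58 = √60*340 - 279/58 = (2*√15)*340 - 279/58 = 680*√15 - 279/58 = -279/58 + 680*√15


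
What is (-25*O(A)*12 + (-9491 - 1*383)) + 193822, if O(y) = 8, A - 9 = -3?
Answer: 181548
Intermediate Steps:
A = 6 (A = 9 - 3 = 6)
(-25*O(A)*12 + (-9491 - 1*383)) + 193822 = (-25*8*12 + (-9491 - 1*383)) + 193822 = (-200*12 + (-9491 - 383)) + 193822 = (-2400 - 9874) + 193822 = -12274 + 193822 = 181548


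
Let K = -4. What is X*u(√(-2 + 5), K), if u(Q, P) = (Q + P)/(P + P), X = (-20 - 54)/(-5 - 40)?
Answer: 37/45 - 37*√3/180 ≈ 0.46619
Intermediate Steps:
X = 74/45 (X = -74/(-45) = -74*(-1/45) = 74/45 ≈ 1.6444)
u(Q, P) = (P + Q)/(2*P) (u(Q, P) = (P + Q)/((2*P)) = (P + Q)*(1/(2*P)) = (P + Q)/(2*P))
X*u(√(-2 + 5), K) = 74*((½)*(-4 + √(-2 + 5))/(-4))/45 = 74*((½)*(-¼)*(-4 + √3))/45 = 74*(½ - √3/8)/45 = 37/45 - 37*√3/180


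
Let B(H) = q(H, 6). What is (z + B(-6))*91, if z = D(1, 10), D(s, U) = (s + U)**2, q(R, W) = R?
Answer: 10465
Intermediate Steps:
B(H) = H
D(s, U) = (U + s)**2
z = 121 (z = (10 + 1)**2 = 11**2 = 121)
(z + B(-6))*91 = (121 - 6)*91 = 115*91 = 10465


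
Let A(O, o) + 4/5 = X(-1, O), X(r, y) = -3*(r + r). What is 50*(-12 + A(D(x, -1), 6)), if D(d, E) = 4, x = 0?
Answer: -340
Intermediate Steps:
X(r, y) = -6*r
A(O, o) = 26/5 (A(O, o) = -4/5 - 6*(-1) = -4/5 + 6 = 26/5)
50*(-12 + A(D(x, -1), 6)) = 50*(-12 + 26/5) = 50*(-34/5) = -340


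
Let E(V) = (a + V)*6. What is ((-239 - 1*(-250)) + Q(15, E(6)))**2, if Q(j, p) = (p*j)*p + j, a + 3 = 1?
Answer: 75099556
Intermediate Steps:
a = -2 (a = -3 + 1 = -2)
E(V) = -12 + 6*V (E(V) = (-2 + V)*6 = -12 + 6*V)
Q(j, p) = j + j*p**2 (Q(j, p) = (j*p)*p + j = j*p**2 + j = j + j*p**2)
((-239 - 1*(-250)) + Q(15, E(6)))**2 = ((-239 - 1*(-250)) + 15*(1 + (-12 + 6*6)**2))**2 = ((-239 + 250) + 15*(1 + (-12 + 36)**2))**2 = (11 + 15*(1 + 24**2))**2 = (11 + 15*(1 + 576))**2 = (11 + 15*577)**2 = (11 + 8655)**2 = 8666**2 = 75099556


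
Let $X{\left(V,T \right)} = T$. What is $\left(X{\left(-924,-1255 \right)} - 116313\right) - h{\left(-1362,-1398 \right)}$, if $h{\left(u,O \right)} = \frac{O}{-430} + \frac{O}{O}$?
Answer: $- \frac{25278034}{215} \approx -1.1757 \cdot 10^{5}$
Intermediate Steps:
$h{\left(u,O \right)} = 1 - \frac{O}{430}$ ($h{\left(u,O \right)} = O \left(- \frac{1}{430}\right) + 1 = - \frac{O}{430} + 1 = 1 - \frac{O}{430}$)
$\left(X{\left(-924,-1255 \right)} - 116313\right) - h{\left(-1362,-1398 \right)} = \left(-1255 - 116313\right) - \left(1 - - \frac{699}{215}\right) = -117568 - \left(1 + \frac{699}{215}\right) = -117568 - \frac{914}{215} = - \frac{25278034}{215}$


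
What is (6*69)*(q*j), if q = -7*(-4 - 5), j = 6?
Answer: 156492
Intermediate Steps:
q = 63 (q = -7*(-9) = 63)
(6*69)*(q*j) = (6*69)*(63*6) = 414*378 = 156492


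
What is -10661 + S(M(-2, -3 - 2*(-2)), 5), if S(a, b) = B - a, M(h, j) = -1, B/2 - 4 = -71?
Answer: -10794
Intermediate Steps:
B = -134 (B = 8 + 2*(-71) = 8 - 142 = -134)
S(a, b) = -134 - a
-10661 + S(M(-2, -3 - 2*(-2)), 5) = -10661 + (-134 - 1*(-1)) = -10661 + (-134 + 1) = -10661 - 133 = -10794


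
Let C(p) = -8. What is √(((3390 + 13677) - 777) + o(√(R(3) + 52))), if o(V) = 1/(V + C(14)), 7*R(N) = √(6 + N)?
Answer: √(912233 - 16290*√2569)/√(56 - √2569) ≈ 127.63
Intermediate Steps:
R(N) = √(6 + N)/7
o(V) = 1/(-8 + V) (o(V) = 1/(V - 8) = 1/(-8 + V))
√(((3390 + 13677) - 777) + o(√(R(3) + 52))) = √(((3390 + 13677) - 777) + 1/(-8 + √(√(6 + 3)/7 + 52))) = √((17067 - 777) + 1/(-8 + √(√9/7 + 52))) = √(16290 + 1/(-8 + √((⅐)*3 + 52))) = √(16290 + 1/(-8 + √(3/7 + 52))) = √(16290 + 1/(-8 + √(367/7))) = √(16290 + 1/(-8 + √2569/7))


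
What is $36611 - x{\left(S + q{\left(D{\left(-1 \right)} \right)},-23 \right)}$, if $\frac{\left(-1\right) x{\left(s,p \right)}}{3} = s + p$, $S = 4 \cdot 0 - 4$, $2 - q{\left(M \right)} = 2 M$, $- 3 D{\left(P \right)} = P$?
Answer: $36534$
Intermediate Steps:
$D{\left(P \right)} = - \frac{P}{3}$
$q{\left(M \right)} = 2 - 2 M$
$S = -4$ ($S = 0 - 4 = -4$)
$x{\left(s,p \right)} = - 3 p - 3 s$ ($x{\left(s,p \right)} = - 3 \left(s + p\right) = - 3 \left(p + s\right) = - 3 p - 3 s$)
$36611 - x{\left(S + q{\left(D{\left(-1 \right)} \right)},-23 \right)} = 36611 - \left(\left(-3\right) \left(-23\right) - 3 \left(-4 + \left(2 - 2 \left(\left(- \frac{1}{3}\right) \left(-1\right)\right)\right)\right)\right) = 36611 - \left(69 - 3 \left(-4 + \left(2 - \frac{2}{3}\right)\right)\right) = 36611 - \left(69 - 3 \left(-4 + \frac{4}{3}\right)\right) = 36611 - \left(69 - -8\right) = 36611 - \left(69 + 8\right) = 36611 - 77 = 36534$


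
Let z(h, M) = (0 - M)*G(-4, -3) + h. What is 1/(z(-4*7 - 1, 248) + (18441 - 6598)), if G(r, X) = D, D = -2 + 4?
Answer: 1/11318 ≈ 8.8355e-5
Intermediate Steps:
D = 2
G(r, X) = 2
z(h, M) = h - 2*M (z(h, M) = (0 - M)*2 + h = -M*2 + h = -2*M + h = h - 2*M)
1/(z(-4*7 - 1, 248) + (18441 - 6598)) = 1/(((-4*7 - 1) - 2*248) + (18441 - 6598)) = 1/(((-28 - 1) - 496) + 11843) = 1/((-29 - 496) + 11843) = 1/(-525 + 11843) = 1/11318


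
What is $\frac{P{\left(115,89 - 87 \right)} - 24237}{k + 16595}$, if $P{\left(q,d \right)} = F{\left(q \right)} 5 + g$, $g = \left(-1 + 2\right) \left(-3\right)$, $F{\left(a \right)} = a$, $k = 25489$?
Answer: $- \frac{23665}{42084} \approx -0.56233$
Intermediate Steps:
$g = -3$ ($g = 1 \left(-3\right) = -3$)
$P{\left(q,d \right)} = -3 + 5 q$ ($P{\left(q,d \right)} = q 5 - 3 = 5 q - 3 = -3 + 5 q$)
$\frac{P{\left(115,89 - 87 \right)} - 24237}{k + 16595} = \frac{\left(-3 + 5 \cdot 115\right) - 24237}{25489 + 16595} = \frac{\left(-3 + 575\right) - 24237}{42084} = \left(572 - 24237\right) \frac{1}{42084} = \left(-23665\right) \frac{1}{42084} = - \frac{23665}{42084}$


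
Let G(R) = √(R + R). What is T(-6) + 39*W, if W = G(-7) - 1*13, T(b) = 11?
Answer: -496 + 39*I*√14 ≈ -496.0 + 145.92*I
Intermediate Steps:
G(R) = √2*√R (G(R) = √(2*R) = √2*√R)
W = -13 + I*√14 (W = √2*√(-7) - 1*13 = √2*(I*√7) - 13 = I*√14 - 13 = -13 + I*√14 ≈ -13.0 + 3.7417*I)
T(-6) + 39*W = 11 + 39*(-13 + I*√14) = 11 + (-507 + 39*I*√14) = -496 + 39*I*√14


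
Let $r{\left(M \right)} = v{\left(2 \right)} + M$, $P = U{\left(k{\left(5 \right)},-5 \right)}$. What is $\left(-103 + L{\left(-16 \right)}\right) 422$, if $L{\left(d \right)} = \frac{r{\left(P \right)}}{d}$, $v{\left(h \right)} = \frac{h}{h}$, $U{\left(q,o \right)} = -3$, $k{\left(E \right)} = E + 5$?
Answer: $- \frac{173653}{4} \approx -43413.0$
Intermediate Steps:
$k{\left(E \right)} = 5 + E$
$P = -3$
$v{\left(h \right)} = 1$
$r{\left(M \right)} = 1 + M$
$L{\left(d \right)} = - \frac{2}{d}$ ($L{\left(d \right)} = \frac{1 - 3}{d} = - \frac{2}{d}$)
$\left(-103 + L{\left(-16 \right)}\right) 422 = \left(-103 - \frac{2}{-16}\right) 422 = \left(-103 - - \frac{1}{8}\right) 422 = \left(-103 + \frac{1}{8}\right) 422 = \left(- \frac{823}{8}\right) 422 = - \frac{173653}{4}$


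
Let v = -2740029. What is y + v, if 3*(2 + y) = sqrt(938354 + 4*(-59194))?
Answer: -2740031 + sqrt(701578)/3 ≈ -2.7398e+6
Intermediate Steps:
y = -2 + sqrt(701578)/3 (y = -2 + sqrt(938354 + 4*(-59194))/3 = -2 + sqrt(938354 - 236776)/3 = -2 + sqrt(701578)/3 ≈ 277.20)
y + v = (-2 + sqrt(701578)/3) - 2740029 = -2740031 + sqrt(701578)/3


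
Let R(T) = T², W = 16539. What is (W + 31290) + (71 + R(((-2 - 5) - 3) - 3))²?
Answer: 105429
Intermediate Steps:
(W + 31290) + (71 + R(((-2 - 5) - 3) - 3))² = (16539 + 31290) + (71 + (((-2 - 5) - 3) - 3)²)² = 47829 + (71 + ((-7 - 3) - 3)²)² = 47829 + (71 + (-10 - 3)²)² = 47829 + (71 + (-13)²)² = 47829 + (71 + 169)² = 47829 + 240² = 47829 + 57600 = 105429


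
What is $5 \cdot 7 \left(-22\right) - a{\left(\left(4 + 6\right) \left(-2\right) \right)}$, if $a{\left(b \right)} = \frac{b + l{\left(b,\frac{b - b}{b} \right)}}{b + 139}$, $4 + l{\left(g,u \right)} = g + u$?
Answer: $- \frac{91586}{119} \approx -769.63$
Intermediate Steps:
$l{\left(g,u \right)} = -4 + g + u$ ($l{\left(g,u \right)} = -4 + \left(g + u\right) = -4 + g + u$)
$a{\left(b \right)} = \frac{-4 + 2 b}{139 + b}$ ($a{\left(b \right)} = \frac{b + \left(-4 + b + \frac{b - b}{b}\right)}{b + 139} = \frac{b + \left(-4 + b + \frac{0}{b}\right)}{139 + b} = \frac{b + \left(-4 + b + 0\right)}{139 + b} = \frac{b + \left(-4 + b\right)}{139 + b} = \frac{-4 + 2 b}{139 + b}$)
$5 \cdot 7 \left(-22\right) - a{\left(\left(4 + 6\right) \left(-2\right) \right)} = 5 \cdot 7 \left(-22\right) - \frac{2 \left(-2 + \left(4 + 6\right) \left(-2\right)\right)}{139 + \left(4 + 6\right) \left(-2\right)} = 35 \left(-22\right) - \frac{2 \left(-2 + 10 \left(-2\right)\right)}{139 + 10 \left(-2\right)} = -770 - \frac{2 \left(-2 - 20\right)}{139 - 20} = -770 - 2 \cdot \frac{1}{119} \left(-22\right) = -770 - - \frac{44}{119} = -770 + \frac{44}{119} = - \frac{91586}{119}$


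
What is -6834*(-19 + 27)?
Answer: -54672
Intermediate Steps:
-6834*(-19 + 27) = -6834*8 = -2278*24 = -54672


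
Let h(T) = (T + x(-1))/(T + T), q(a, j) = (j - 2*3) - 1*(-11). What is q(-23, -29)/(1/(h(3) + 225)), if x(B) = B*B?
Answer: -5416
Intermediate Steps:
x(B) = B**2
q(a, j) = 5 + j (q(a, j) = (j - 6) + 11 = (-6 + j) + 11 = 5 + j)
h(T) = (1 + T)/(2*T) (h(T) = (T + (-1)**2)/(T + T) = (T + 1)/((2*T)) = (1 + T)*(1/(2*T)) = (1 + T)/(2*T))
q(-23, -29)/(1/(h(3) + 225)) = (5 - 29)/(1/((1/2)*(1 + 3)/3 + 225)) = -24/(1/((1/2)*(1/3)*4 + 225)) = -24/(1/(2/3 + 225)) = -24/(1/(677/3)) = -24/3/677 = -24*677/3 = -5416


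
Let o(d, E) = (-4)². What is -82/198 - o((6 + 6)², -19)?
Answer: -1625/99 ≈ -16.414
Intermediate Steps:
o(d, E) = 16
-82/198 - o((6 + 6)², -19) = -82/198 - 1*16 = -82*1/198 - 16 = -41/99 - 16 = -1625/99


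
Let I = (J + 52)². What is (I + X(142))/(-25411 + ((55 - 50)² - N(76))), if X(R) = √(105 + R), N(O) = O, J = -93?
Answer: -1681/25462 - √247/25462 ≈ -0.066637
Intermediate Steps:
I = 1681 (I = (-93 + 52)² = (-41)² = 1681)
(I + X(142))/(-25411 + ((55 - 50)² - N(76))) = (1681 + √(105 + 142))/(-25411 + ((55 - 50)² - 1*76)) = (1681 + √247)/(-25411 + (5² - 76)) = (1681 + √247)/(-25411 + (25 - 76)) = (1681 + √247)/(-25411 - 51) = (1681 + √247)/(-25462) = (1681 + √247)*(-1/25462) = -1681/25462 - √247/25462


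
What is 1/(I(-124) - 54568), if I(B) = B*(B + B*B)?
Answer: -1/1945816 ≈ -5.1392e-7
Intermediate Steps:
I(B) = B*(B + B²)
1/(I(-124) - 54568) = 1/((-124)²*(1 - 124) - 54568) = 1/(15376*(-123) - 54568) = 1/(-1891248 - 54568) = 1/(-1945816) = -1/1945816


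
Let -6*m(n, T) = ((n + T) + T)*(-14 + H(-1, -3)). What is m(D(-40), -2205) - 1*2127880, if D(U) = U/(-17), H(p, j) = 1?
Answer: -109008925/51 ≈ -2.1374e+6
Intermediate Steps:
D(U) = -U/17 (D(U) = U*(-1/17) = -U/17)
m(n, T) = 13*T/3 + 13*n/6 (m(n, T) = -((n + T) + T)*(-14 + 1)/6 = -((T + n) + T)*(-13)/6 = -(n + 2*T)*(-13)/6 = -(-26*T - 13*n)/6 = 13*T/3 + 13*n/6)
m(D(-40), -2205) - 1*2127880 = ((13/3)*(-2205) + 13*(-1/17*(-40))/6) - 1*2127880 = (-9555 + (13/6)*(40/17)) - 2127880 = (-9555 + 260/51) - 2127880 = -487045/51 - 2127880 = -109008925/51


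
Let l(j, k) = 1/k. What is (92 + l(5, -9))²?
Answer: 683929/81 ≈ 8443.6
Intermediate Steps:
(92 + l(5, -9))² = (92 + 1/(-9))² = (92 - ⅑)² = (827/9)² = 683929/81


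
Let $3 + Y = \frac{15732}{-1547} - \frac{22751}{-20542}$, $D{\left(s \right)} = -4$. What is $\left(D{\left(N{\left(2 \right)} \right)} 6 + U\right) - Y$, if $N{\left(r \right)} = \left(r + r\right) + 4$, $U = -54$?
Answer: $- \frac{2095414603}{31778474} \approx -65.938$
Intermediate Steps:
$N{\left(r \right)} = 4 + 2 r$ ($N{\left(r \right)} = 2 r + 4 = 4 + 2 r$)
$Y = - \frac{383306369}{31778474}$ ($Y = -3 + \left(\frac{15732}{-1547} - \frac{22751}{-20542}\right) = -3 + \left(15732 \left(- \frac{1}{1547}\right) - - \frac{22751}{20542}\right) = -3 + \left(- \frac{15732}{1547} + \frac{22751}{20542}\right) = -3 - \frac{287970947}{31778474} = - \frac{383306369}{31778474} \approx -12.062$)
$\left(D{\left(N{\left(2 \right)} \right)} 6 + U\right) - Y = \left(\left(-4\right) 6 - 54\right) - - \frac{383306369}{31778474} = \left(-24 - 54\right) + \frac{383306369}{31778474} = -78 + \frac{383306369}{31778474} = - \frac{2095414603}{31778474}$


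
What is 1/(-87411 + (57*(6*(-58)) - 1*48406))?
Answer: -1/155653 ≈ -6.4245e-6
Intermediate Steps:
1/(-87411 + (57*(6*(-58)) - 1*48406)) = 1/(-87411 + (57*(-348) - 48406)) = 1/(-87411 + (-19836 - 48406)) = 1/(-87411 - 68242) = 1/(-155653) = -1/155653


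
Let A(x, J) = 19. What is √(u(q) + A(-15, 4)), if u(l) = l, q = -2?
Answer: √17 ≈ 4.1231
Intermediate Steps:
√(u(q) + A(-15, 4)) = √(-2 + 19) = √17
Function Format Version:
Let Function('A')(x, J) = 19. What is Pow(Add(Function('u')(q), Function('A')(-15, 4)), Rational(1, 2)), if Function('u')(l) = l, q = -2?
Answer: Pow(17, Rational(1, 2)) ≈ 4.1231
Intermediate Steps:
Pow(Add(Function('u')(q), Function('A')(-15, 4)), Rational(1, 2)) = Pow(Add(-2, 19), Rational(1, 2)) = Pow(17, Rational(1, 2))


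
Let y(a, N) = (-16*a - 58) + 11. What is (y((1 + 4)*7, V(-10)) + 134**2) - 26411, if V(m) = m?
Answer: -9062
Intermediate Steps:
y(a, N) = -47 - 16*a (y(a, N) = (-58 - 16*a) + 11 = -47 - 16*a)
(y((1 + 4)*7, V(-10)) + 134**2) - 26411 = ((-47 - 16*(1 + 4)*7) + 134**2) - 26411 = ((-47 - 80*7) + 17956) - 26411 = ((-47 - 16*35) + 17956) - 26411 = ((-47 - 560) + 17956) - 26411 = (-607 + 17956) - 26411 = 17349 - 26411 = -9062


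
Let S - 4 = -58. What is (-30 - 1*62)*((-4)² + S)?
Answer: 3496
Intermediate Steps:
S = -54 (S = 4 - 58 = -54)
(-30 - 1*62)*((-4)² + S) = (-30 - 1*62)*((-4)² - 54) = (-30 - 62)*(16 - 54) = -92*(-38) = 3496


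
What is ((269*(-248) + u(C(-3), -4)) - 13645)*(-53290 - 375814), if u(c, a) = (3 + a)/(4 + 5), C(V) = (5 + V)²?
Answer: 310334020256/9 ≈ 3.4482e+10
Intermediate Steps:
u(c, a) = ⅓ + a/9 (u(c, a) = (3 + a)/9 = (3 + a)*(⅑) = ⅓ + a/9)
((269*(-248) + u(C(-3), -4)) - 13645)*(-53290 - 375814) = ((269*(-248) + (⅓ + (⅑)*(-4))) - 13645)*(-53290 - 375814) = ((-66712 + (⅓ - 4/9)) - 13645)*(-429104) = ((-66712 - ⅑) - 13645)*(-429104) = (-600409/9 - 13645)*(-429104) = -723214/9*(-429104) = 310334020256/9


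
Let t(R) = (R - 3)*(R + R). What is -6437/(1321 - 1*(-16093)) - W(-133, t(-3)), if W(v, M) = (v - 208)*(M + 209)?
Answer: 1454846193/17414 ≈ 83545.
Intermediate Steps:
t(R) = 2*R*(-3 + R) (t(R) = (-3 + R)*(2*R) = 2*R*(-3 + R))
W(v, M) = (-208 + v)*(209 + M)
-6437/(1321 - 1*(-16093)) - W(-133, t(-3)) = -6437/(1321 - 1*(-16093)) - (-43472 - 416*(-3)*(-3 - 3) + 209*(-133) + (2*(-3)*(-3 - 3))*(-133)) = -6437/(1321 + 16093) - (-43472 - 416*(-3)*(-6) - 27797 + (2*(-3)*(-6))*(-133)) = -6437/17414 - (-43472 - 208*36 - 27797 + 36*(-133)) = -6437*1/17414 - (-43472 - 7488 - 27797 - 4788) = -6437/17414 - 1*(-83545) = -6437/17414 + 83545 = 1454846193/17414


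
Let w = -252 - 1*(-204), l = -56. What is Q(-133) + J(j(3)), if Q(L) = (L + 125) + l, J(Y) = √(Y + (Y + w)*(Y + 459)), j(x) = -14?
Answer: -64 + 2*I*√6901 ≈ -64.0 + 166.14*I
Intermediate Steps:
w = -48 (w = -252 + 204 = -48)
J(Y) = √(Y + (-48 + Y)*(459 + Y)) (J(Y) = √(Y + (Y - 48)*(Y + 459)) = √(Y + (-48 + Y)*(459 + Y)))
Q(L) = 69 + L (Q(L) = (L + 125) - 56 = (125 + L) - 56 = 69 + L)
Q(-133) + J(j(3)) = (69 - 133) + √(-22032 + (-14)² + 412*(-14)) = -64 + √(-22032 + 196 - 5768) = -64 + √(-27604) = -64 + 2*I*√6901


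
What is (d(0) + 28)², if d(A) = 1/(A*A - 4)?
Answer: 12321/16 ≈ 770.06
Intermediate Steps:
d(A) = 1/(-4 + A²) (d(A) = 1/(A² - 4) = 1/(-4 + A²))
(d(0) + 28)² = (1/(-4 + 0²) + 28)² = (1/(-4 + 0) + 28)² = (1/(-4) + 28)² = (-¼ + 28)² = (111/4)² = 12321/16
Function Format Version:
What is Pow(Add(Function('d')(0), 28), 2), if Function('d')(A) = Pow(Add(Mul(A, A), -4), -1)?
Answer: Rational(12321, 16) ≈ 770.06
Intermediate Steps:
Function('d')(A) = Pow(Add(-4, Pow(A, 2)), -1) (Function('d')(A) = Pow(Add(Pow(A, 2), -4), -1) = Pow(Add(-4, Pow(A, 2)), -1))
Pow(Add(Function('d')(0), 28), 2) = Pow(Add(Pow(Add(-4, Pow(0, 2)), -1), 28), 2) = Pow(Add(Pow(Add(-4, 0), -1), 28), 2) = Pow(Add(Pow(-4, -1), 28), 2) = Pow(Add(Rational(-1, 4), 28), 2) = Pow(Rational(111, 4), 2) = Rational(12321, 16)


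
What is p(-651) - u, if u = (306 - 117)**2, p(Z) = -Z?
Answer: -35070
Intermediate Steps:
u = 35721 (u = 189**2 = 35721)
p(-651) - u = -1*(-651) - 1*35721 = 651 - 35721 = -35070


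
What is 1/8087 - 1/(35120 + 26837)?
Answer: 53870/501046259 ≈ 0.00010752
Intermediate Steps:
1/8087 - 1/(35120 + 26837) = 1/8087 - 1/61957 = 53870/501046259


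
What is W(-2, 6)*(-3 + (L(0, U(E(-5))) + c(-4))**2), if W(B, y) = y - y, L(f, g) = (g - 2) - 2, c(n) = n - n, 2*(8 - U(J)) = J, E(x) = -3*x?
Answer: 0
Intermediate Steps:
U(J) = 8 - J/2
c(n) = 0
L(f, g) = -4 + g (L(f, g) = (-2 + g) - 2 = -4 + g)
W(B, y) = 0
W(-2, 6)*(-3 + (L(0, U(E(-5))) + c(-4))**2) = 0*(-3 + ((-4 + (8 - (-3)*(-5)/2)) + 0)**2) = 0*(-3 + ((-4 + (8 - 1/2*15)) + 0)**2) = 0*(-3 + ((-4 + (8 - 15/2)) + 0)**2) = 0*(-3 + ((-4 + 1/2) + 0)**2) = 0*(-3 + (-7/2 + 0)**2) = 0*(-3 + (-7/2)**2) = 0*(-3 + 49/4) = 0*(37/4) = 0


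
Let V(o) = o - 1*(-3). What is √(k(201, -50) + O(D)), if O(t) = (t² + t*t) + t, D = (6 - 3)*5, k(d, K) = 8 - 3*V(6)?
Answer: √446 ≈ 21.119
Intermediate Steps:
V(o) = 3 + o (V(o) = o + 3 = 3 + o)
k(d, K) = -19 (k(d, K) = 8 - 3*(3 + 6) = 8 - 3*9 = 8 - 27 = -19)
D = 15 (D = 3*5 = 15)
O(t) = t + 2*t² (O(t) = (t² + t²) + t = 2*t² + t = t + 2*t²)
√(k(201, -50) + O(D)) = √(-19 + 15*(1 + 2*15)) = √(-19 + 15*(1 + 30)) = √(-19 + 15*31) = √(-19 + 465) = √446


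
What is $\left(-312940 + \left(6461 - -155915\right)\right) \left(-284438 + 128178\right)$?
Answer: $23527130640$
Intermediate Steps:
$\left(-312940 + \left(6461 - -155915\right)\right) \left(-284438 + 128178\right) = \left(-312940 + \left(6461 + 155915\right)\right) \left(-156260\right) = \left(-312940 + 162376\right) \left(-156260\right) = \left(-150564\right) \left(-156260\right) = 23527130640$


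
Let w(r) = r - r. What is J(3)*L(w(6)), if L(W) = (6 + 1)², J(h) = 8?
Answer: 392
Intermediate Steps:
w(r) = 0
L(W) = 49 (L(W) = 7² = 49)
J(3)*L(w(6)) = 8*49 = 392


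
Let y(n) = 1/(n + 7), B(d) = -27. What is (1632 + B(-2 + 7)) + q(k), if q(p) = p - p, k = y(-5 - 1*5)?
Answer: 1605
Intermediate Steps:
y(n) = 1/(7 + n)
k = -⅓ (k = 1/(7 + (-5 - 1*5)) = 1/(7 + (-5 - 5)) = 1/(7 - 10) = 1/(-3) = -⅓ ≈ -0.33333)
q(p) = 0
(1632 + B(-2 + 7)) + q(k) = (1632 - 27) + 0 = 1605 + 0 = 1605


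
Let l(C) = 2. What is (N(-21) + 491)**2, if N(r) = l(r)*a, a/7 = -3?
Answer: 201601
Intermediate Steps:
a = -21 (a = 7*(-3) = -21)
N(r) = -42 (N(r) = 2*(-21) = -42)
(N(-21) + 491)**2 = (-42 + 491)**2 = 449**2 = 201601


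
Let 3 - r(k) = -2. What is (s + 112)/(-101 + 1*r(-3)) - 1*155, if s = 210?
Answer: -7601/48 ≈ -158.35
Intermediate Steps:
r(k) = 5 (r(k) = 3 - 1*(-2) = 3 + 2 = 5)
(s + 112)/(-101 + 1*r(-3)) - 1*155 = (210 + 112)/(-101 + 1*5) - 1*155 = 322/(-101 + 5) - 155 = 322/(-96) - 155 = 322*(-1/96) - 155 = -161/48 - 155 = -7601/48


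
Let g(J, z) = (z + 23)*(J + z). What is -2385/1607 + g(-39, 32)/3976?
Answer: -1443065/912776 ≈ -1.5810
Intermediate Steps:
g(J, z) = (23 + z)*(J + z)
-2385/1607 + g(-39, 32)/3976 = -2385/1607 + (32² + 23*(-39) + 23*32 - 39*32)/3976 = -2385*1/1607 + (1024 - 897 + 736 - 1248)*(1/3976) = -2385/1607 - 385*1/3976 = -2385/1607 - 55/568 = -1443065/912776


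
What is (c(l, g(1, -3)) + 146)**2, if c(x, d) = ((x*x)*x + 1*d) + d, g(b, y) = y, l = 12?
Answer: 3489424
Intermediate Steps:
c(x, d) = x**3 + 2*d (c(x, d) = (x**2*x + d) + d = (x**3 + d) + d = (d + x**3) + d = x**3 + 2*d)
(c(l, g(1, -3)) + 146)**2 = ((12**3 + 2*(-3)) + 146)**2 = ((1728 - 6) + 146)**2 = (1722 + 146)**2 = 1868**2 = 3489424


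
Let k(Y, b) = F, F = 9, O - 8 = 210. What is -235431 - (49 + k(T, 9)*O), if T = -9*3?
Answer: -237442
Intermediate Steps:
O = 218 (O = 8 + 210 = 218)
T = -27
k(Y, b) = 9
-235431 - (49 + k(T, 9)*O) = -235431 - (49 + 9*218) = -235431 - (49 + 1962) = -235431 - 1*2011 = -235431 - 2011 = -237442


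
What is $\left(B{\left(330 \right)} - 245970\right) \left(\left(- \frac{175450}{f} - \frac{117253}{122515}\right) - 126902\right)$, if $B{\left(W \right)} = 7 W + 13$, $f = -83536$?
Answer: $\frac{158218975153683058943}{5117206520} \approx 3.0919 \cdot 10^{10}$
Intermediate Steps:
$B{\left(W \right)} = 13 + 7 W$
$\left(B{\left(330 \right)} - 245970\right) \left(\left(- \frac{175450}{f} - \frac{117253}{122515}\right) - 126902\right) = \left(\left(13 + 7 \cdot 330\right) - 245970\right) \left(\left(- \frac{175450}{-83536} - \frac{117253}{122515}\right) - 126902\right) = \left(\left(13 + 2310\right) - 245970\right) \left(\left(\left(-175450\right) \left(- \frac{1}{83536}\right) - \frac{117253}{122515}\right) - 126902\right) = \left(2323 - 245970\right) \left(\left(\frac{87725}{41768} - \frac{117253}{122515}\right) - 126902\right) = - 243647 \left(\frac{5850205071}{5117206520} - 126902\right) = \left(-243647\right) \left(- \frac{649377891595969}{5117206520}\right) = \frac{158218975153683058943}{5117206520}$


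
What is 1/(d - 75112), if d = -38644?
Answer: -1/113756 ≈ -8.7907e-6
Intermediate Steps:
1/(d - 75112) = 1/(-38644 - 75112) = 1/(-113756) = -1/113756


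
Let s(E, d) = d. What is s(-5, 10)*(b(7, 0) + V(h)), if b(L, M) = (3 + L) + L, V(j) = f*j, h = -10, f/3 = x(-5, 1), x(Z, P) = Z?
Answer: 1670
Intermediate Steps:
f = -15 (f = 3*(-5) = -15)
V(j) = -15*j
b(L, M) = 3 + 2*L
s(-5, 10)*(b(7, 0) + V(h)) = 10*((3 + 2*7) - 15*(-10)) = 10*((3 + 14) + 150) = 10*(17 + 150) = 10*167 = 1670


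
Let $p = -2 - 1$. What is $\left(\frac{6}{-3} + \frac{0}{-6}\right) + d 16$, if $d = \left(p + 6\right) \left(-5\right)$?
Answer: $-242$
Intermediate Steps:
$p = -3$ ($p = -2 - 1 = -3$)
$d = -15$ ($d = \left(-3 + 6\right) \left(-5\right) = 3 \left(-5\right) = -15$)
$\left(\frac{6}{-3} + \frac{0}{-6}\right) + d 16 = \left(\frac{6}{-3} + \frac{0}{-6}\right) - 240 = \left(6 \left(- \frac{1}{3}\right) + 0 \left(- \frac{1}{6}\right)\right) - 240 = \left(-2 + 0\right) - 240 = -2 - 240 = -242$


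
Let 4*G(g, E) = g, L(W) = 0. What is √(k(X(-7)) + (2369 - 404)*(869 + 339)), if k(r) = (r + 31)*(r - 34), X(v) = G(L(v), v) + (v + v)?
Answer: 6*√65914 ≈ 1540.4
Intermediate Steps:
G(g, E) = g/4
X(v) = 2*v (X(v) = (¼)*0 + (v + v) = 0 + 2*v = 2*v)
k(r) = (-34 + r)*(31 + r) (k(r) = (31 + r)*(-34 + r) = (-34 + r)*(31 + r))
√(k(X(-7)) + (2369 - 404)*(869 + 339)) = √((-1054 + (2*(-7))² - 6*(-7)) + (2369 - 404)*(869 + 339)) = √((-1054 + (-14)² - 3*(-14)) + 1965*1208) = √((-1054 + 196 + 42) + 2373720) = √(-816 + 2373720) = √2372904 = 6*√65914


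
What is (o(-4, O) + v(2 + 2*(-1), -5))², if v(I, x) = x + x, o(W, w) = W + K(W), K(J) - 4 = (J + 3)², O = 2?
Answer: 81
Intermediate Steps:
K(J) = 4 + (3 + J)² (K(J) = 4 + (J + 3)² = 4 + (3 + J)²)
o(W, w) = 4 + W + (3 + W)² (o(W, w) = W + (4 + (3 + W)²) = 4 + W + (3 + W)²)
v(I, x) = 2*x
(o(-4, O) + v(2 + 2*(-1), -5))² = ((4 - 4 + (3 - 4)²) + 2*(-5))² = ((4 - 4 + (-1)²) - 10)² = ((4 - 4 + 1) - 10)² = (1 - 10)² = (-9)² = 81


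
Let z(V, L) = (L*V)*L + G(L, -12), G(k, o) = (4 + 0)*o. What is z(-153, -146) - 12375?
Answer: -3273771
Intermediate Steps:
G(k, o) = 4*o
z(V, L) = -48 + V*L**2 (z(V, L) = (L*V)*L + 4*(-12) = V*L**2 - 48 = -48 + V*L**2)
z(-153, -146) - 12375 = (-48 - 153*(-146)**2) - 12375 = (-48 - 153*21316) - 12375 = (-48 - 3261348) - 12375 = -3261396 - 12375 = -3273771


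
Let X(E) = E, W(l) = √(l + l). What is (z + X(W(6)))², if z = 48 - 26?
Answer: 496 + 88*√3 ≈ 648.42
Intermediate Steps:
W(l) = √2*√l (W(l) = √(2*l) = √2*√l)
z = 22
(z + X(W(6)))² = (22 + √2*√6)² = (22 + 2*√3)²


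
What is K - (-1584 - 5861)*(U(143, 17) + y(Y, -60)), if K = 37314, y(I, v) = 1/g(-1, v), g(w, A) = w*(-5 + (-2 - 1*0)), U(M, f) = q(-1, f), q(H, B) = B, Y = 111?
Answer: 1154598/7 ≈ 1.6494e+5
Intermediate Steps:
U(M, f) = f
g(w, A) = -7*w (g(w, A) = w*(-5 + (-2 + 0)) = w*(-5 - 2) = w*(-7) = -7*w)
y(I, v) = ⅐ (y(I, v) = 1/(-7*(-1)) = 1/7 = ⅐)
K - (-1584 - 5861)*(U(143, 17) + y(Y, -60)) = 37314 - (-1584 - 5861)*(17 + ⅐) = 37314 - (-7445)*120/7 = 37314 - 1*(-893400/7) = 37314 + 893400/7 = 1154598/7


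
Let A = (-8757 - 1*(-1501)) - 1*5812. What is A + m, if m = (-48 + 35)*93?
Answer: -14277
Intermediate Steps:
A = -13068 (A = (-8757 + 1501) - 5812 = -7256 - 5812 = -13068)
m = -1209 (m = -13*93 = -1209)
A + m = -13068 - 1209 = -14277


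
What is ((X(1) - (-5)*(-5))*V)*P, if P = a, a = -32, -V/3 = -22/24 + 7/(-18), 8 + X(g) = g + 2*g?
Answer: 3760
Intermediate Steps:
X(g) = -8 + 3*g (X(g) = -8 + (g + 2*g) = -8 + 3*g)
V = 47/12 (V = -3*(-22/24 + 7/(-18)) = -3*(-22*1/24 + 7*(-1/18)) = -3*(-11/12 - 7/18) = -3*(-47/36) = 47/12 ≈ 3.9167)
P = -32
((X(1) - (-5)*(-5))*V)*P = (((-8 + 3*1) - (-5)*(-5))*(47/12))*(-32) = (((-8 + 3) - 1*25)*(47/12))*(-32) = ((-5 - 25)*(47/12))*(-32) = -30*47/12*(-32) = -235/2*(-32) = 3760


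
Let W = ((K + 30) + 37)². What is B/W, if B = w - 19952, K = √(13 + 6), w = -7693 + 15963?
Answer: -11682/(67 + √19)² ≈ -2.2941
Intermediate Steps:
w = 8270
K = √19 ≈ 4.3589
W = (67 + √19)² (W = ((√19 + 30) + 37)² = ((30 + √19) + 37)² = (67 + √19)² ≈ 5092.1)
B = -11682 (B = 8270 - 19952 = -11682)
B/W = -11682/(67 + √19)²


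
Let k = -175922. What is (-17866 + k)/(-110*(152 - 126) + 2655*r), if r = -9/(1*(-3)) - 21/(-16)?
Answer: -3100608/137435 ≈ -22.561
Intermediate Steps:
r = 69/16 (r = -9/(-3) - 21*(-1/16) = -9*(-⅓) + 21/16 = 3 + 21/16 = 69/16 ≈ 4.3125)
(-17866 + k)/(-110*(152 - 126) + 2655*r) = (-17866 - 175922)/(-110*(152 - 126) + 2655*(69/16)) = -193788/(-110*26 + 183195/16) = -193788/(-2860 + 183195/16) = -193788/137435/16 = -193788*16/137435 = -3100608/137435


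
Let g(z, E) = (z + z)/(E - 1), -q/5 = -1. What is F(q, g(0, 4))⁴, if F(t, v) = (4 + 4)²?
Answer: 16777216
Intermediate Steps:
q = 5 (q = -5*(-1) = 5)
g(z, E) = 2*z/(-1 + E) (g(z, E) = (2*z)/(-1 + E) = 2*z/(-1 + E))
F(t, v) = 64 (F(t, v) = 8² = 64)
F(q, g(0, 4))⁴ = 64⁴ = 16777216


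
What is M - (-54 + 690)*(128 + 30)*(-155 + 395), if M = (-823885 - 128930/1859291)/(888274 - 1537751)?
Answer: -29123030464209221375/1207566740807 ≈ -2.4117e+7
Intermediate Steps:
M = 1531842094465/1207566740807 (M = (-823885 - 128930*1/1859291)/(-649477) = (-823885 - 128930/1859291)*(-1/649477) = -1531842094465/1859291*(-1/649477) = 1531842094465/1207566740807 ≈ 1.2685)
M - (-54 + 690)*(128 + 30)*(-155 + 395) = 1531842094465/1207566740807 - (-54 + 690)*(128 + 30)*(-155 + 395) = 1531842094465/1207566740807 - 636*158*240 = 1531842094465/1207566740807 - 636*37920 = 1531842094465/1207566740807 - 1*24117120 = 1531842094465/1207566740807 - 24117120 = -29123030464209221375/1207566740807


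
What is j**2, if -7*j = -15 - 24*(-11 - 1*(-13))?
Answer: 81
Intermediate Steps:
j = 9 (j = -(-15 - 24*(-11 - 1*(-13)))/7 = -(-15 - 24*(-11 + 13))/7 = -(-15 - 24*2)/7 = -(-15 - 48)/7 = -1/7*(-63) = 9)
j**2 = 9**2 = 81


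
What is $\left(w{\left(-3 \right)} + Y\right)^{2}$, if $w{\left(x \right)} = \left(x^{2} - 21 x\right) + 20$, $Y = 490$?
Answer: $338724$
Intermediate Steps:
$w{\left(x \right)} = 20 + x^{2} - 21 x$
$\left(w{\left(-3 \right)} + Y\right)^{2} = \left(\left(20 + \left(-3\right)^{2} - -63\right) + 490\right)^{2} = \left(\left(20 + 9 + 63\right) + 490\right)^{2} = \left(92 + 490\right)^{2} = 582^{2} = 338724$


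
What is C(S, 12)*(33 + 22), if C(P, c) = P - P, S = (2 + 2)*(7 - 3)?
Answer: 0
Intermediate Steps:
S = 16 (S = 4*4 = 16)
C(P, c) = 0
C(S, 12)*(33 + 22) = 0*(33 + 22) = 0*55 = 0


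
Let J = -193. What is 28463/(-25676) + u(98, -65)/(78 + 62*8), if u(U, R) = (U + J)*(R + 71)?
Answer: -2212363/1052716 ≈ -2.1016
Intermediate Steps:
u(U, R) = (-193 + U)*(71 + R) (u(U, R) = (U - 193)*(R + 71) = (-193 + U)*(71 + R))
28463/(-25676) + u(98, -65)/(78 + 62*8) = 28463/(-25676) + (-13703 - 193*(-65) + 71*98 - 65*98)/(78 + 62*8) = 28463*(-1/25676) + (-13703 + 12545 + 6958 - 6370)/(78 + 496) = -28463/25676 - 570/574 = -28463/25676 - 570*1/574 = -28463/25676 - 285/287 = -2212363/1052716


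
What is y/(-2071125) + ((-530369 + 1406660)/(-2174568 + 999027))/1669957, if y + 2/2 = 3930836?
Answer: -514442365884950518/271055435918836275 ≈ -1.8979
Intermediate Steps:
y = 3930835 (y = -1 + 3930836 = 3930835)
y/(-2071125) + ((-530369 + 1406660)/(-2174568 + 999027))/1669957 = 3930835/(-2071125) + ((-530369 + 1406660)/(-2174568 + 999027))/1669957 = 3930835*(-1/2071125) + (876291/(-1175541))*(1/1669957) = -786167/414225 + (876291*(-1/1175541))*(1/1669957) = -786167/414225 - 292097/391847*1/1669957 = -786167/414225 - 292097/654367640579 = -514442365884950518/271055435918836275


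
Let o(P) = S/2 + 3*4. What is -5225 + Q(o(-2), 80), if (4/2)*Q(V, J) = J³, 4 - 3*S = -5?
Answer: 250775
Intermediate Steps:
S = 3 (S = 4/3 - ⅓*(-5) = 4/3 + 5/3 = 3)
o(P) = 27/2 (o(P) = 3/2 + 3*4 = 3*(½) + 12 = 3/2 + 12 = 27/2)
Q(V, J) = J³/2
-5225 + Q(o(-2), 80) = -5225 + (½)*80³ = -5225 + (½)*512000 = -5225 + 256000 = 250775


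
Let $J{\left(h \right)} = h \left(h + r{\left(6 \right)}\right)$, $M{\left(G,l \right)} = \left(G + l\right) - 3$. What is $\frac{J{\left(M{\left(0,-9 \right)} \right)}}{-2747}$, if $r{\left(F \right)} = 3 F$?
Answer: $\frac{72}{2747} \approx 0.02621$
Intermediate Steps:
$M{\left(G,l \right)} = -3 + G + l$
$J{\left(h \right)} = h \left(18 + h\right)$ ($J{\left(h \right)} = h \left(h + 3 \cdot 6\right) = h \left(h + 18\right) = h \left(18 + h\right)$)
$\frac{J{\left(M{\left(0,-9 \right)} \right)}}{-2747} = \frac{\left(-3 + 0 - 9\right) \left(18 - 12\right)}{-2747} = - 12 \left(18 - 12\right) \left(- \frac{1}{2747}\right) = \left(-12\right) 6 \left(- \frac{1}{2747}\right) = \left(-72\right) \left(- \frac{1}{2747}\right) = \frac{72}{2747}$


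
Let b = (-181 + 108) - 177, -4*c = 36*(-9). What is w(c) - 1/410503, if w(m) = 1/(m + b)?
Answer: -410672/69375007 ≈ -0.0059196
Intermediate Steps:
c = 81 (c = -9*(-9) = -1/4*(-324) = 81)
b = -250 (b = -73 - 177 = -250)
w(m) = 1/(-250 + m) (w(m) = 1/(m - 250) = 1/(-250 + m))
w(c) - 1/410503 = 1/(-250 + 81) - 1/410503 = 1/(-169) - 1*1/410503 = -1/169 - 1/410503 = -410672/69375007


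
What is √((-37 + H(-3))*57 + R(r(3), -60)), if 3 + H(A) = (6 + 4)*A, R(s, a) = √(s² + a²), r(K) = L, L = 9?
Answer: √(-3990 + 3*√409) ≈ 62.684*I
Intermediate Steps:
r(K) = 9
R(s, a) = √(a² + s²)
H(A) = -3 + 10*A (H(A) = -3 + (6 + 4)*A = -3 + 10*A)
√((-37 + H(-3))*57 + R(r(3), -60)) = √((-37 + (-3 + 10*(-3)))*57 + √((-60)² + 9²)) = √((-37 + (-3 - 30))*57 + √(3600 + 81)) = √((-37 - 33)*57 + √3681) = √(-70*57 + 3*√409) = √(-3990 + 3*√409)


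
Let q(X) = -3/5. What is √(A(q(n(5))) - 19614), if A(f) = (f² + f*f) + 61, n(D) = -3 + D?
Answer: I*√488807/5 ≈ 139.83*I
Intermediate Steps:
q(X) = -⅗ (q(X) = -3*⅕ = -⅗)
A(f) = 61 + 2*f² (A(f) = (f² + f²) + 61 = 2*f² + 61 = 61 + 2*f²)
√(A(q(n(5))) - 19614) = √((61 + 2*(-⅗)²) - 19614) = √((61 + 2*(9/25)) - 19614) = √((61 + 18/25) - 19614) = √(1543/25 - 19614) = √(-488807/25) = I*√488807/5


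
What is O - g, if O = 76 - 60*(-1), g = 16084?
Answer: -15948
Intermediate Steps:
O = 136 (O = 76 + 60 = 136)
O - g = 136 - 1*16084 = 136 - 16084 = -15948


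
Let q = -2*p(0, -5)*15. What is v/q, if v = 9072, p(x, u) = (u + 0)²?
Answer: -1512/125 ≈ -12.096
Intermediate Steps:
p(x, u) = u²
q = -750 (q = -2*(-5)²*15 = -2*25*15 = -50*15 = -750)
v/q = 9072/(-750) = 9072*(-1/750) = -1512/125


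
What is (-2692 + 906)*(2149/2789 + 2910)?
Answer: -14498996254/2789 ≈ -5.1986e+6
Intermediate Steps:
(-2692 + 906)*(2149/2789 + 2910) = -1786*(2149*(1/2789) + 2910) = -1786*(2149/2789 + 2910) = -1786*8118139/2789 = -14498996254/2789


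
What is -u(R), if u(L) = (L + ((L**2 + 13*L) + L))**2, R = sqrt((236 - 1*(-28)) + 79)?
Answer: -194824 - 72030*sqrt(7) ≈ -3.8540e+5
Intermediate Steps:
R = 7*sqrt(7) (R = sqrt((236 + 28) + 79) = sqrt(264 + 79) = sqrt(343) = 7*sqrt(7) ≈ 18.520)
u(L) = (L**2 + 15*L)**2 (u(L) = (L + (L**2 + 14*L))**2 = (L**2 + 15*L)**2)
-u(R) = -(7*sqrt(7))**2*(15 + 7*sqrt(7))**2 = -343*(15 + 7*sqrt(7))**2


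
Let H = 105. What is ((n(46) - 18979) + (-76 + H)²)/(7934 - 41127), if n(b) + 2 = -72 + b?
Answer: 18166/33193 ≈ 0.54728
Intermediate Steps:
n(b) = -74 + b (n(b) = -2 + (-72 + b) = -74 + b)
((n(46) - 18979) + (-76 + H)²)/(7934 - 41127) = (((-74 + 46) - 18979) + (-76 + 105)²)/(7934 - 41127) = ((-28 - 18979) + 29²)/(-33193) = (-19007 + 841)*(-1/33193) = -18166*(-1/33193) = 18166/33193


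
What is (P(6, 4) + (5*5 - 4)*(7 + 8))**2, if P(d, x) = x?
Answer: 101761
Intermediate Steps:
(P(6, 4) + (5*5 - 4)*(7 + 8))**2 = (4 + (5*5 - 4)*(7 + 8))**2 = (4 + (25 - 4)*15)**2 = (4 + 21*15)**2 = (4 + 315)**2 = 319**2 = 101761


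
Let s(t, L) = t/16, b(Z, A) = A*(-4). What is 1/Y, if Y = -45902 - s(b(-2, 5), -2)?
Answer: -4/183603 ≈ -2.1786e-5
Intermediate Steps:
b(Z, A) = -4*A
s(t, L) = t/16 (s(t, L) = t*(1/16) = t/16)
Y = -183603/4 (Y = -45902 - (-4*5)/16 = -45902 - (-20)/16 = -45902 - 1*(-5/4) = -45902 + 5/4 = -183603/4 ≈ -45901.)
1/Y = 1/(-183603/4) = -4/183603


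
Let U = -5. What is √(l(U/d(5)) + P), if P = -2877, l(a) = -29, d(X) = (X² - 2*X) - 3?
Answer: I*√2906 ≈ 53.907*I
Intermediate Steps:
d(X) = -3 + X² - 2*X
√(l(U/d(5)) + P) = √(-29 - 2877) = √(-2906) = I*√2906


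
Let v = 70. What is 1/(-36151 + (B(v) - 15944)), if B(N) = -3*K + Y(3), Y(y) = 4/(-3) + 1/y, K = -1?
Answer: -1/52093 ≈ -1.9196e-5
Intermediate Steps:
Y(y) = -4/3 + 1/y (Y(y) = 4*(-⅓) + 1/y = -4/3 + 1/y)
B(N) = 2 (B(N) = -3*(-1) + (-4/3 + 1/3) = 3 + (-4/3 + ⅓) = 3 - 1 = 2)
1/(-36151 + (B(v) - 15944)) = 1/(-36151 + (2 - 15944)) = 1/(-36151 - 15942) = 1/(-52093) = -1/52093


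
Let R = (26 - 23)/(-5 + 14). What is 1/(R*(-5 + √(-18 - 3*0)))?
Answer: -15/43 - 9*I*√2/43 ≈ -0.34884 - 0.296*I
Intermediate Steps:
R = ⅓ (R = 3/9 = 3*(⅑) = ⅓ ≈ 0.33333)
1/(R*(-5 + √(-18 - 3*0))) = 1/((-5 + √(-18 - 3*0))/3) = 1/((-5 + √(-18 + 0))/3) = 1/((-5 + √(-18))/3) = 1/((-5 + 3*I*√2)/3) = 1/(-5/3 + I*√2)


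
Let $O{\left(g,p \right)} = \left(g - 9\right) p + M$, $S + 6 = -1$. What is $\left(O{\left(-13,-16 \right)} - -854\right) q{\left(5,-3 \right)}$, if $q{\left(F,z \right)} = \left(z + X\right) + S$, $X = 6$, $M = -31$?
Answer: $-4700$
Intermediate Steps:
$S = -7$ ($S = -6 - 1 = -7$)
$O{\left(g,p \right)} = -31 + p \left(-9 + g\right)$ ($O{\left(g,p \right)} = \left(g - 9\right) p - 31 = \left(-9 + g\right) p - 31 = p \left(-9 + g\right) - 31 = -31 + p \left(-9 + g\right)$)
$q{\left(F,z \right)} = -1 + z$ ($q{\left(F,z \right)} = \left(z + 6\right) - 7 = \left(6 + z\right) - 7 = -1 + z$)
$\left(O{\left(-13,-16 \right)} - -854\right) q{\left(5,-3 \right)} = \left(\left(-31 - -144 - -208\right) - -854\right) \left(-1 - 3\right) = \left(\left(-31 + 144 + 208\right) + 854\right) \left(-4\right) = \left(321 + 854\right) \left(-4\right) = 1175 \left(-4\right) = -4700$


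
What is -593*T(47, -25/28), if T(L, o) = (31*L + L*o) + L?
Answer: -24275641/28 ≈ -8.6699e+5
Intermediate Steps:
T(L, o) = 32*L + L*o
-593*T(47, -25/28) = -27871*(32 - 25/28) = -27871*871/28 = -593*40937/28 = -24275641/28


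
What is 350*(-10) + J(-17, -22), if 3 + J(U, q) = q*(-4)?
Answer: -3415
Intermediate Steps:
J(U, q) = -3 - 4*q (J(U, q) = -3 + q*(-4) = -3 - 4*q)
350*(-10) + J(-17, -22) = 350*(-10) + (-3 - 4*(-22)) = -3500 + (-3 + 88) = -3500 + 85 = -3415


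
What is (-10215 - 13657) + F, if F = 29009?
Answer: 5137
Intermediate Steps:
(-10215 - 13657) + F = (-10215 - 13657) + 29009 = -23872 + 29009 = 5137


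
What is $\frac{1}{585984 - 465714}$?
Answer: $\frac{1}{120270} \approx 8.3146 \cdot 10^{-6}$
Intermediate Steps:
$\frac{1}{585984 - 465714} = \frac{1}{120270}$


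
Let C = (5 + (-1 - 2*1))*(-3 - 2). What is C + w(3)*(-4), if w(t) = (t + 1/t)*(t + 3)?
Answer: -90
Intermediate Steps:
w(t) = (3 + t)*(t + 1/t) (w(t) = (t + 1/t)*(3 + t) = (3 + t)*(t + 1/t))
C = -10 (C = (5 + (-1 - 2))*(-5) = (5 - 3)*(-5) = 2*(-5) = -10)
C + w(3)*(-4) = -10 + (1 + 3² + 3*3 + 3/3)*(-4) = -10 + (1 + 9 + 9 + 3*(⅓))*(-4) = -10 + (1 + 9 + 9 + 1)*(-4) = -10 + 20*(-4) = -10 - 80 = -90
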